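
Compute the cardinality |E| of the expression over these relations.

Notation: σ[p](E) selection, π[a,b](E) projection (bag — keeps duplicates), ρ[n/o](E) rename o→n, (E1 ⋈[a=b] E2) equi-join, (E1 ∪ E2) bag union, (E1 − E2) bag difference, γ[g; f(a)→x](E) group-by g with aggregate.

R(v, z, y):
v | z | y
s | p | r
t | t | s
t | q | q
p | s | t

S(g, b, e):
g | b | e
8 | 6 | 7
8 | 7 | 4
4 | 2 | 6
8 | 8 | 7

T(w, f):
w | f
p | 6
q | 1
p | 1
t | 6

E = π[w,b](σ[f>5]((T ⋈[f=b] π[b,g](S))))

Row counts bottom-up:
  T → 4
  S → 4
  π[b,g](S) → 4
  (T ⋈[f=b] π[b,g](S)) → 2
  σ[f>5]((T ⋈[f=b] π[b,g](S))) → 2
  π[w,b](σ[f>5]((T ⋈[f=b] π[b,g](S)))) → 2

|E| = 2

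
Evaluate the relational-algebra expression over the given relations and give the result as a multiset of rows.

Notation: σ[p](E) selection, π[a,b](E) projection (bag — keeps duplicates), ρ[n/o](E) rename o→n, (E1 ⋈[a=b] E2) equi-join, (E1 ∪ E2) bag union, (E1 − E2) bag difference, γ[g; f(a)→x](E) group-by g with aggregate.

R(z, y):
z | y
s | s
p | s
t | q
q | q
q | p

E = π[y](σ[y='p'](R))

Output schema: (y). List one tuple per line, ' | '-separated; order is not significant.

Per-node cardinality:
  R → 5
  σ[y='p'](R) → 1
  π[y](σ[y='p'](R)) → 1

== RESULT ==
y
p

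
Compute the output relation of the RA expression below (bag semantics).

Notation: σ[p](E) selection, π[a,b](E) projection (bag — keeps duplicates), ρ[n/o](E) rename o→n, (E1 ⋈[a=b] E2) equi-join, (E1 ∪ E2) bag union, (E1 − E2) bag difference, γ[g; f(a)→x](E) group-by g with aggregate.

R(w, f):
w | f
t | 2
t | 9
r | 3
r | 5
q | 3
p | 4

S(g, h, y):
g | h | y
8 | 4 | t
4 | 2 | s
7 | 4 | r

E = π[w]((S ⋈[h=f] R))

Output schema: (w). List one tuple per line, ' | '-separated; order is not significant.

Stepwise |·|:
  S → 3
  R → 6
  (S ⋈[h=f] R) → 3
  π[w]((S ⋈[h=f] R)) → 3

== RESULT ==
w
p
p
t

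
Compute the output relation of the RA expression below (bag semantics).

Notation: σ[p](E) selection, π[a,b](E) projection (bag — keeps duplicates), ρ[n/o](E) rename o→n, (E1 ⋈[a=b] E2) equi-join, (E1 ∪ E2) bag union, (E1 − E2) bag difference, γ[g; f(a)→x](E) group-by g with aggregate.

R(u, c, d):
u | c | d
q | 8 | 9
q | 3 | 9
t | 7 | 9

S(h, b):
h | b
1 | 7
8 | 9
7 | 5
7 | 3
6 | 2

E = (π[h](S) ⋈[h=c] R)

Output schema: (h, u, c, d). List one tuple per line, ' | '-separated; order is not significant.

Per-node cardinality:
  S → 5
  π[h](S) → 5
  R → 3
  (π[h](S) ⋈[h=c] R) → 3

== RESULT ==
h | u | c | d
7 | t | 7 | 9
7 | t | 7 | 9
8 | q | 8 | 9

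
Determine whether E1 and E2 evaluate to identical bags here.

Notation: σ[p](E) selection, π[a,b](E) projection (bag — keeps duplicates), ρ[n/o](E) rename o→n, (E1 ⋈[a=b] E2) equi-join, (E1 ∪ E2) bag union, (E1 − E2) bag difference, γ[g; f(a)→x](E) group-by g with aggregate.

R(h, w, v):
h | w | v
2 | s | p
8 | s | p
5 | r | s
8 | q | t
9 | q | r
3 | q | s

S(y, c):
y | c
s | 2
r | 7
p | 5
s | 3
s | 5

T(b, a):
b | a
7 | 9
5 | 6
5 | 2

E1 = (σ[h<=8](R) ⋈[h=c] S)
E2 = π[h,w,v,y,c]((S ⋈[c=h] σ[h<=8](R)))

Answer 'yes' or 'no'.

E1 stepwise |·|:
  R → 6
  σ[h<=8](R) → 5
  S → 5
  (σ[h<=8](R) ⋈[h=c] S) → 4
E2 stepwise |·|:
  S → 5
  R → 6
  σ[h<=8](R) → 5
  (S ⋈[c=h] σ[h<=8](R)) → 4
  π[h,w,v,y,c]((S ⋈[c=h] σ[h<=8](R))) → 4

E1 and E2 produce the same multiset:
h | w | v | y | c
2 | s | p | s | 2
3 | q | s | s | 3
5 | r | s | p | 5
5 | r | s | s | 5

yes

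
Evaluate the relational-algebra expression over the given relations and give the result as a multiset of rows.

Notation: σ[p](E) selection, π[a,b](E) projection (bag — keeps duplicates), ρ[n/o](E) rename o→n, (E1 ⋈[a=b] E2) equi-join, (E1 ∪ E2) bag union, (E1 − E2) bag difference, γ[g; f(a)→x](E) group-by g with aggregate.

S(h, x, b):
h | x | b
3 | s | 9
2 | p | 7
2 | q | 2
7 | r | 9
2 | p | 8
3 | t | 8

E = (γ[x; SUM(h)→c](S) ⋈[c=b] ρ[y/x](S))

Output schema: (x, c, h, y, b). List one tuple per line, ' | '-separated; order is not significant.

Row counts bottom-up:
  S → 6
  γ[x; SUM(h)→c](S) → 5
  S → 6
  ρ[y/x](S) → 6
  (γ[x; SUM(h)→c](S) ⋈[c=b] ρ[y/x](S)) → 2

== RESULT ==
x | c | h | y | b
q | 2 | 2 | q | 2
r | 7 | 2 | p | 7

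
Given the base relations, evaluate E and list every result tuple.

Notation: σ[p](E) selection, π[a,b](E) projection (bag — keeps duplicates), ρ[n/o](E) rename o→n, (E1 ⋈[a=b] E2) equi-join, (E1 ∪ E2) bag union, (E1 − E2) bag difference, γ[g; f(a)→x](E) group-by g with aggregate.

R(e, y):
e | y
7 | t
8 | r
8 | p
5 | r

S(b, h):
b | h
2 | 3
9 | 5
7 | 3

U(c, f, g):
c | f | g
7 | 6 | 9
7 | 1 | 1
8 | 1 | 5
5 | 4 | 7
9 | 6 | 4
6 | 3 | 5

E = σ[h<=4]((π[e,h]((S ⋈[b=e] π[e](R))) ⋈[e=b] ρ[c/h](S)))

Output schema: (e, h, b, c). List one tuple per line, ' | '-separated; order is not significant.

Row counts bottom-up:
  S → 3
  R → 4
  π[e](R) → 4
  (S ⋈[b=e] π[e](R)) → 1
  π[e,h]((S ⋈[b=e] π[e](R))) → 1
  S → 3
  ρ[c/h](S) → 3
  (π[e,h]((S ⋈[b=e] π[e](R))) ⋈[e=b] ρ[c/h](S)) → 1
  σ[h<=4]((π[e,h]((S ⋈[b=e] π[e](R))) ⋈[e=b] ρ[c/h](S))) → 1

== RESULT ==
e | h | b | c
7 | 3 | 7 | 3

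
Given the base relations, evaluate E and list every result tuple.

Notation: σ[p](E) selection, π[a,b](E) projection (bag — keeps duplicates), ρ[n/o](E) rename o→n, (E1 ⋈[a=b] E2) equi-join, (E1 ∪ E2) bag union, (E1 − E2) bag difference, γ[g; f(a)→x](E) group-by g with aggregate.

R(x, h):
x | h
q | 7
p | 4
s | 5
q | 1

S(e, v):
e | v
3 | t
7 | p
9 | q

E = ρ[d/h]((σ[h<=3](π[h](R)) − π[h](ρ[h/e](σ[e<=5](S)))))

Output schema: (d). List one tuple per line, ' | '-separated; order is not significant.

Per-node cardinality:
  R → 4
  π[h](R) → 4
  σ[h<=3](π[h](R)) → 1
  S → 3
  σ[e<=5](S) → 1
  ρ[h/e](σ[e<=5](S)) → 1
  π[h](ρ[h/e](σ[e<=5](S))) → 1
  (σ[h<=3](π[h](R)) − π[h](ρ[h/e](σ[e<=5](S)))) → 1
  ρ[d/h]((σ[h<=3](π[h](R)) − π[h](ρ[h/e](σ[e<=5](S))))) → 1

== RESULT ==
d
1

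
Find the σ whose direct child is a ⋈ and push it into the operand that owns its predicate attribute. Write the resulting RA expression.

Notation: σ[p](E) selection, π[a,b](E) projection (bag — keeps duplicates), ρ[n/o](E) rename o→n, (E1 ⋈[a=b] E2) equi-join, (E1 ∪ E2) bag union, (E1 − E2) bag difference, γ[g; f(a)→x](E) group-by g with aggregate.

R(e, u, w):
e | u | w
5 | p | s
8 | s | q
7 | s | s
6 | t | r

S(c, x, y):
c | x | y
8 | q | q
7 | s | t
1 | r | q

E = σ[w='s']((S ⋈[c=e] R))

σ filters on w, owned by the right side.
E' = (S ⋈[c=e] σ[w='s'](R))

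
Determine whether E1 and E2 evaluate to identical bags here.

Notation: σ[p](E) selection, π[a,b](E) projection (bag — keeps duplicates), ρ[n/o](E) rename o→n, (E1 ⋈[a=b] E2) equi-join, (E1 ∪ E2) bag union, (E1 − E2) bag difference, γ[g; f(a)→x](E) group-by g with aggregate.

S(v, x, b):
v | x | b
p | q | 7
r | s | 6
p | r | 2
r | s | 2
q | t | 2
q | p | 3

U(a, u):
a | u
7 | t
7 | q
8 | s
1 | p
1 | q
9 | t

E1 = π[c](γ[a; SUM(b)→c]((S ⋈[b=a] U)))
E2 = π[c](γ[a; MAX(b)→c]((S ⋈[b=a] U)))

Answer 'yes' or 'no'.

E1 subexpression sizes:
  S → 6
  U → 6
  (S ⋈[b=a] U) → 2
  γ[a; SUM(b)→c]((S ⋈[b=a] U)) → 1
  π[c](γ[a; SUM(b)→c]((S ⋈[b=a] U))) → 1
E2 subexpression sizes:
  S → 6
  U → 6
  (S ⋈[b=a] U) → 2
  γ[a; MAX(b)→c]((S ⋈[b=a] U)) → 1
  π[c](γ[a; MAX(b)→c]((S ⋈[b=a] U))) → 1

E1 result:
c
14
E2 result:
c
7
Witness: (7,) appears 0× in E1 but 1× in E2.

no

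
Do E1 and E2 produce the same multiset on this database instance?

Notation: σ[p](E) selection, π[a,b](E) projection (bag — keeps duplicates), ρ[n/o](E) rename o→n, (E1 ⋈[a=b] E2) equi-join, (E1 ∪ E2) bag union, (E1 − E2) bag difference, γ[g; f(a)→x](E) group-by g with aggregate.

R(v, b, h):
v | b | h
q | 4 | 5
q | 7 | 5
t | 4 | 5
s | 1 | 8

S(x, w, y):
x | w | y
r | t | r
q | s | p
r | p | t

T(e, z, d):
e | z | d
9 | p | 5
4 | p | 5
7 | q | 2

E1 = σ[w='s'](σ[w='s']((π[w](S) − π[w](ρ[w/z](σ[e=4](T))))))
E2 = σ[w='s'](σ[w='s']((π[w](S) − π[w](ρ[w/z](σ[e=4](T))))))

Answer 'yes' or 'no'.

E1 per-node cardinality:
  S → 3
  π[w](S) → 3
  T → 3
  σ[e=4](T) → 1
  ρ[w/z](σ[e=4](T)) → 1
  π[w](ρ[w/z](σ[e=4](T))) → 1
  (π[w](S) − π[w](ρ[w/z](σ[e=4](T)))) → 2
  σ[w='s']((π[w](S) − π[w](ρ[w/z](σ[e=4](T))))) → 1
  σ[w='s'](σ[w='s']((π[w](S) − π[w](ρ[w/z](σ[e=4](T)))))) → 1
E2 per-node cardinality:
  S → 3
  π[w](S) → 3
  T → 3
  σ[e=4](T) → 1
  ρ[w/z](σ[e=4](T)) → 1
  π[w](ρ[w/z](σ[e=4](T))) → 1
  (π[w](S) − π[w](ρ[w/z](σ[e=4](T)))) → 2
  σ[w='s']((π[w](S) − π[w](ρ[w/z](σ[e=4](T))))) → 1
  σ[w='s'](σ[w='s']((π[w](S) − π[w](ρ[w/z](σ[e=4](T)))))) → 1

E1 and E2 produce the same multiset:
w
s

yes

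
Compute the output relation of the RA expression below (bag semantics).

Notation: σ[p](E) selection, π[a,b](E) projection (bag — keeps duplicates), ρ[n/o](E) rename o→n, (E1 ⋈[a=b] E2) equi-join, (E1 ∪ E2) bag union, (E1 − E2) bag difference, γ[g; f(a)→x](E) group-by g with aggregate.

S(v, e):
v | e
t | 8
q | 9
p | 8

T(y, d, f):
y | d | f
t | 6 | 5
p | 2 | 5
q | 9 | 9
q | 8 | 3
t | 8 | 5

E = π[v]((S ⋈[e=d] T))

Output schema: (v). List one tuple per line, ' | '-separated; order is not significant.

Subexpression sizes:
  S → 3
  T → 5
  (S ⋈[e=d] T) → 5
  π[v]((S ⋈[e=d] T)) → 5

== RESULT ==
v
p
p
q
t
t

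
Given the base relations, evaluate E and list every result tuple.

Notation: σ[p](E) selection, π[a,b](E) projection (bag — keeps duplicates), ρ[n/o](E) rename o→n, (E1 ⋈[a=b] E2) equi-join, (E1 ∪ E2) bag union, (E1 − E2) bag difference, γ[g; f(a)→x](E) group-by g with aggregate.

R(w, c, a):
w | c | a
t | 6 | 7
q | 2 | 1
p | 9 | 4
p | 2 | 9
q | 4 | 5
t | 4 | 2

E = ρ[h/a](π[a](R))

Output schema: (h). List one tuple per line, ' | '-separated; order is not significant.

Stepwise |·|:
  R → 6
  π[a](R) → 6
  ρ[h/a](π[a](R)) → 6

== RESULT ==
h
1
2
4
5
7
9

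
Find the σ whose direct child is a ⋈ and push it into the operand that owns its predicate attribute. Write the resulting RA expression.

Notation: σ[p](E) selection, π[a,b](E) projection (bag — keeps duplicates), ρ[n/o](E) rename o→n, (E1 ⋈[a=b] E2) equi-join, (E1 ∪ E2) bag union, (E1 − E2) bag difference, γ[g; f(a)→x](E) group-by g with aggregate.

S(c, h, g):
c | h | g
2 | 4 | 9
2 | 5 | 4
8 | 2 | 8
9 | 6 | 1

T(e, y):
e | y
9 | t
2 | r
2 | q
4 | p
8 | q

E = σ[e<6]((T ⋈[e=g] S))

σ filters on e, owned by the left side.
E' = (σ[e<6](T) ⋈[e=g] S)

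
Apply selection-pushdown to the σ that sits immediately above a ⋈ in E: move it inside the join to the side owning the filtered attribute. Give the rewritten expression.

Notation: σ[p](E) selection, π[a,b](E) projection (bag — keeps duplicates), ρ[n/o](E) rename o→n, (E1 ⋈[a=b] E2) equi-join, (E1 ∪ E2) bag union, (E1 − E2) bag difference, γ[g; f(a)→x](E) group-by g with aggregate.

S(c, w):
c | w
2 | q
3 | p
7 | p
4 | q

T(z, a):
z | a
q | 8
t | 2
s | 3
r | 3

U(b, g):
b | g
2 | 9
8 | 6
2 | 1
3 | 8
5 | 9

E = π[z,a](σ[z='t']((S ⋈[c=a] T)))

σ filters on z, owned by the right side.
E' = π[z,a]((S ⋈[c=a] σ[z='t'](T)))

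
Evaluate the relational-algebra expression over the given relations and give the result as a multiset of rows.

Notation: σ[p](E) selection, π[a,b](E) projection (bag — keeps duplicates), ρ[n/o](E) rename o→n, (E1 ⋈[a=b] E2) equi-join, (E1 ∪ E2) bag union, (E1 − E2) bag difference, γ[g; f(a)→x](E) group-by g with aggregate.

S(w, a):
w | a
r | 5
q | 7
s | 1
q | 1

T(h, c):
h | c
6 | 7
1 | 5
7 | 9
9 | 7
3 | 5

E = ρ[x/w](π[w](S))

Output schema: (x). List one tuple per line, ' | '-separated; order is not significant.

Row counts bottom-up:
  S → 4
  π[w](S) → 4
  ρ[x/w](π[w](S)) → 4

== RESULT ==
x
q
q
r
s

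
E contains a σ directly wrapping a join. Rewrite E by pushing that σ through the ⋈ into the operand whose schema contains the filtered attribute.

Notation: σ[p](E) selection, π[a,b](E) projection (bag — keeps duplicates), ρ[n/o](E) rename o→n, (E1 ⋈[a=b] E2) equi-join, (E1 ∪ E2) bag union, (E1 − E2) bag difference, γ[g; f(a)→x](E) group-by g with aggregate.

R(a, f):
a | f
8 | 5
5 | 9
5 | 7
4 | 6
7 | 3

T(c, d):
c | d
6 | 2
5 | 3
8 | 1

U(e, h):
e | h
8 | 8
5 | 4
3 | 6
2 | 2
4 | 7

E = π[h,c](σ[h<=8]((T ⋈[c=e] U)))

σ filters on h, owned by the right side.
E' = π[h,c]((T ⋈[c=e] σ[h<=8](U)))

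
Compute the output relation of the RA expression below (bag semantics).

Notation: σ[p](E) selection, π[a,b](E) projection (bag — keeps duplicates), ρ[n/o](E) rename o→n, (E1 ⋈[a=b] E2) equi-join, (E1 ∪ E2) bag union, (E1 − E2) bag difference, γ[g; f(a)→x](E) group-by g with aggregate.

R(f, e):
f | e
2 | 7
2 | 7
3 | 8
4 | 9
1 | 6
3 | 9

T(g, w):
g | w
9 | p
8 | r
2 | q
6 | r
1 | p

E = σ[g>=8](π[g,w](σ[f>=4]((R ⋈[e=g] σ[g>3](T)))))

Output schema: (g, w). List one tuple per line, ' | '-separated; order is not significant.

Subexpression sizes:
  R → 6
  T → 5
  σ[g>3](T) → 3
  (R ⋈[e=g] σ[g>3](T)) → 4
  σ[f>=4]((R ⋈[e=g] σ[g>3](T))) → 1
  π[g,w](σ[f>=4]((R ⋈[e=g] σ[g>3](T)))) → 1
  σ[g>=8](π[g,w](σ[f>=4]((R ⋈[e=g] σ[g>3](T))))) → 1

== RESULT ==
g | w
9 | p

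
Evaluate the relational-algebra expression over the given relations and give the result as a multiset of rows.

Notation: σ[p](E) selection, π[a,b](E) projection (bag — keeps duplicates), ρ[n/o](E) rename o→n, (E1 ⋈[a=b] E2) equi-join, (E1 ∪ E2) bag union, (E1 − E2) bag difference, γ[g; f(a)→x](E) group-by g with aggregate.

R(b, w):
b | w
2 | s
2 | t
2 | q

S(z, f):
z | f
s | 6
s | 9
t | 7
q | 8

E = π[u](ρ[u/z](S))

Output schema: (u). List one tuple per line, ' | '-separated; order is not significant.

Per-node cardinality:
  S → 4
  ρ[u/z](S) → 4
  π[u](ρ[u/z](S)) → 4

== RESULT ==
u
q
s
s
t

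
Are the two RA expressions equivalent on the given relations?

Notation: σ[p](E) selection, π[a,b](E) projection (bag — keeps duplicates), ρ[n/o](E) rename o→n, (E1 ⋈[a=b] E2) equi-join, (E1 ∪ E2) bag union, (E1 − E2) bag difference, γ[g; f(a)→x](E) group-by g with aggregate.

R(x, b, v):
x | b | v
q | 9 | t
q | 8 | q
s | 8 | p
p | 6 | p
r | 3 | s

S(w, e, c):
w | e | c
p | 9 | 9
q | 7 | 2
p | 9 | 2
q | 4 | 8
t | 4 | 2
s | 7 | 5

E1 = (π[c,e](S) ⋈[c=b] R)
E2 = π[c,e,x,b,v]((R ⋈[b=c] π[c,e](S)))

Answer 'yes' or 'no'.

E1 subexpression sizes:
  S → 6
  π[c,e](S) → 6
  R → 5
  (π[c,e](S) ⋈[c=b] R) → 3
E2 subexpression sizes:
  R → 5
  S → 6
  π[c,e](S) → 6
  (R ⋈[b=c] π[c,e](S)) → 3
  π[c,e,x,b,v]((R ⋈[b=c] π[c,e](S))) → 3

E1 and E2 produce the same multiset:
c | e | x | b | v
8 | 4 | q | 8 | q
8 | 4 | s | 8 | p
9 | 9 | q | 9 | t

yes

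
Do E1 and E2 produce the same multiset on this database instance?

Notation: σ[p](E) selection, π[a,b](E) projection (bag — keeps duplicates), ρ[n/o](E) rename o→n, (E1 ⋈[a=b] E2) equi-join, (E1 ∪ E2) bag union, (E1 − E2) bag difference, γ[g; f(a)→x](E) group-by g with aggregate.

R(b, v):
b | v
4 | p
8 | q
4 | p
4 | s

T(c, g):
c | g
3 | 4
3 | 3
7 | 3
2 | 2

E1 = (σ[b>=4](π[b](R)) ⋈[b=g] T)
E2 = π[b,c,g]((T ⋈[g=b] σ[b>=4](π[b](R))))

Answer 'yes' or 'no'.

E1 per-node cardinality:
  R → 4
  π[b](R) → 4
  σ[b>=4](π[b](R)) → 4
  T → 4
  (σ[b>=4](π[b](R)) ⋈[b=g] T) → 3
E2 per-node cardinality:
  T → 4
  R → 4
  π[b](R) → 4
  σ[b>=4](π[b](R)) → 4
  (T ⋈[g=b] σ[b>=4](π[b](R))) → 3
  π[b,c,g]((T ⋈[g=b] σ[b>=4](π[b](R)))) → 3

E1 and E2 produce the same multiset:
b | c | g
4 | 3 | 4
4 | 3 | 4
4 | 3 | 4

yes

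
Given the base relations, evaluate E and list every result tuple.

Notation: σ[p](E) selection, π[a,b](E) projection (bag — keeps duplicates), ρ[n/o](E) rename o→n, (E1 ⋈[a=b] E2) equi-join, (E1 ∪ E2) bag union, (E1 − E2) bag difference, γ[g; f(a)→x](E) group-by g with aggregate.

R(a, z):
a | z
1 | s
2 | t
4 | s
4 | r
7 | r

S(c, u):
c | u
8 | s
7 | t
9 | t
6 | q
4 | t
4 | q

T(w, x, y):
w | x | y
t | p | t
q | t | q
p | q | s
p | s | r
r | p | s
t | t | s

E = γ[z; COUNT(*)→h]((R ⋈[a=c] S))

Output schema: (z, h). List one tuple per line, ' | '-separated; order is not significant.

Stepwise |·|:
  R → 5
  S → 6
  (R ⋈[a=c] S) → 5
  γ[z; COUNT(*)→h]((R ⋈[a=c] S)) → 2

== RESULT ==
z | h
r | 3
s | 2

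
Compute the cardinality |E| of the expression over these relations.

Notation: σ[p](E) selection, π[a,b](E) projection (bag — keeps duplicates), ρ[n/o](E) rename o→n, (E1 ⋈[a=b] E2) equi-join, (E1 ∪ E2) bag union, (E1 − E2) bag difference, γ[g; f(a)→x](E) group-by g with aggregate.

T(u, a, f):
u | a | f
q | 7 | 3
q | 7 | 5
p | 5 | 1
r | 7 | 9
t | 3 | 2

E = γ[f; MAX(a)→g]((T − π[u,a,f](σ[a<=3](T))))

Subexpression sizes:
  T → 5
  T → 5
  σ[a<=3](T) → 1
  π[u,a,f](σ[a<=3](T)) → 1
  (T − π[u,a,f](σ[a<=3](T))) → 4
  γ[f; MAX(a)→g]((T − π[u,a,f](σ[a<=3](T)))) → 4

|E| = 4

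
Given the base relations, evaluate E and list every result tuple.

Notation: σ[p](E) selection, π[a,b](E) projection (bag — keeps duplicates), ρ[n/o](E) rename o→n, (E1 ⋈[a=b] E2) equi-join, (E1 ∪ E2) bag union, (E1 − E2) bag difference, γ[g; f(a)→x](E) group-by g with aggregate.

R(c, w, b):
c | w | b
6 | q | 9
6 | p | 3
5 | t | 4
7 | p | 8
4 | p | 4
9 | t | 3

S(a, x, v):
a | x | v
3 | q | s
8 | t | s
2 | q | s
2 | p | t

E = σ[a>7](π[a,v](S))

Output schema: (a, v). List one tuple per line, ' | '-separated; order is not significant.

Row counts bottom-up:
  S → 4
  π[a,v](S) → 4
  σ[a>7](π[a,v](S)) → 1

== RESULT ==
a | v
8 | s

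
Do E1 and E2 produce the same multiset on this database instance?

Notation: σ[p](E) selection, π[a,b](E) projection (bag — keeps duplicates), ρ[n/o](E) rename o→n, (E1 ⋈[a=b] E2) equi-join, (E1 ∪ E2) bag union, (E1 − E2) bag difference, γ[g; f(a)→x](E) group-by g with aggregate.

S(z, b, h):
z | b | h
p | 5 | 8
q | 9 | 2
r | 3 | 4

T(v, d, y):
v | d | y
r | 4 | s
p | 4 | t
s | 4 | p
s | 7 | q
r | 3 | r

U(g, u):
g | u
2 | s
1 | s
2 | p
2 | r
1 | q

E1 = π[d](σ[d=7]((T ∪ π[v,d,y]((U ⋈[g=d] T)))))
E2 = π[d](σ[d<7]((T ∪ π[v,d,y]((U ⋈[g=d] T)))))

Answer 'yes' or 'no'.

E1 per-node cardinality:
  T → 5
  U → 5
  T → 5
  (U ⋈[g=d] T) → 0
  π[v,d,y]((U ⋈[g=d] T)) → 0
  (T ∪ π[v,d,y]((U ⋈[g=d] T))) → 5
  σ[d=7]((T ∪ π[v,d,y]((U ⋈[g=d] T)))) → 1
  π[d](σ[d=7]((T ∪ π[v,d,y]((U ⋈[g=d] T))))) → 1
E2 per-node cardinality:
  T → 5
  U → 5
  T → 5
  (U ⋈[g=d] T) → 0
  π[v,d,y]((U ⋈[g=d] T)) → 0
  (T ∪ π[v,d,y]((U ⋈[g=d] T))) → 5
  σ[d<7]((T ∪ π[v,d,y]((U ⋈[g=d] T)))) → 4
  π[d](σ[d<7]((T ∪ π[v,d,y]((U ⋈[g=d] T))))) → 4

E1 result:
d
7
E2 result:
d
3
4
4
4
Witness: (7,) appears 1× in E1 but 0× in E2.

no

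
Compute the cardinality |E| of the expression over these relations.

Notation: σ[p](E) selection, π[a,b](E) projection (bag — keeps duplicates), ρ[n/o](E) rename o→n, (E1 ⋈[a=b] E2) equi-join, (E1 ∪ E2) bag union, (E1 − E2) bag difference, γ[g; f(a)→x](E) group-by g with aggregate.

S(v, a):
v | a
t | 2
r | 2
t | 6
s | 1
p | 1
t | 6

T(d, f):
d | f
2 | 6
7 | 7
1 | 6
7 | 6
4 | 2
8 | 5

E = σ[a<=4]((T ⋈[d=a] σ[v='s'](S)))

Subexpression sizes:
  T → 6
  S → 6
  σ[v='s'](S) → 1
  (T ⋈[d=a] σ[v='s'](S)) → 1
  σ[a<=4]((T ⋈[d=a] σ[v='s'](S))) → 1

|E| = 1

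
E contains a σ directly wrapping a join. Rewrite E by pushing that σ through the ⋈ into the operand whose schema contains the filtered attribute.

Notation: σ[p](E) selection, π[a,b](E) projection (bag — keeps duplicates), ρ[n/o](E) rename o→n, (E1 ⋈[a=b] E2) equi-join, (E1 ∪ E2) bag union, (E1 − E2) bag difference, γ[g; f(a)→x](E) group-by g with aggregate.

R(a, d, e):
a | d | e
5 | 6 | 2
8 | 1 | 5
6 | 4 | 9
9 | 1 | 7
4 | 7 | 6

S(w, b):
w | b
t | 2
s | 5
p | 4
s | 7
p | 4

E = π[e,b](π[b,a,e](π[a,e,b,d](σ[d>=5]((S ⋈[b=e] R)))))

σ filters on d, owned by the right side.
E' = π[e,b](π[b,a,e](π[a,e,b,d]((S ⋈[b=e] σ[d>=5](R)))))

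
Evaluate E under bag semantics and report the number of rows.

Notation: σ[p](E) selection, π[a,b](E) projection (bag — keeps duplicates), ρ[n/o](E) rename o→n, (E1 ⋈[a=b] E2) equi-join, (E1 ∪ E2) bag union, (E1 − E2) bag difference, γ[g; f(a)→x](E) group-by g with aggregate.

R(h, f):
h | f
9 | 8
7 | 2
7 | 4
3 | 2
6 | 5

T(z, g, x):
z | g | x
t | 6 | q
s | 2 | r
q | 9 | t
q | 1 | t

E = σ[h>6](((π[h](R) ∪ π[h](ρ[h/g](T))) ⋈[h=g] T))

Row counts bottom-up:
  R → 5
  π[h](R) → 5
  T → 4
  ρ[h/g](T) → 4
  π[h](ρ[h/g](T)) → 4
  (π[h](R) ∪ π[h](ρ[h/g](T))) → 9
  T → 4
  ((π[h](R) ∪ π[h](ρ[h/g](T))) ⋈[h=g] T) → 6
  σ[h>6](((π[h](R) ∪ π[h](ρ[h/g](T))) ⋈[h=g] T)) → 2

|E| = 2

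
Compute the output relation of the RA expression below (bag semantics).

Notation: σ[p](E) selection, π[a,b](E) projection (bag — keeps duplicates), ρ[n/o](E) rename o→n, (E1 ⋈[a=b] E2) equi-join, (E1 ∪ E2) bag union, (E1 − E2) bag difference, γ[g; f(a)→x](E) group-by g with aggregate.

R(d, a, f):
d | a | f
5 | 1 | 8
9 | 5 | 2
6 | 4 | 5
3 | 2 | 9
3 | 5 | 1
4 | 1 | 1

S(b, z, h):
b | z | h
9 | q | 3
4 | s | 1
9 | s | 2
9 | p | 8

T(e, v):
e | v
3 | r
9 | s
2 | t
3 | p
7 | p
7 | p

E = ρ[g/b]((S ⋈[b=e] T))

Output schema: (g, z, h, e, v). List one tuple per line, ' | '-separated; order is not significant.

Subexpression sizes:
  S → 4
  T → 6
  (S ⋈[b=e] T) → 3
  ρ[g/b]((S ⋈[b=e] T)) → 3

== RESULT ==
g | z | h | e | v
9 | p | 8 | 9 | s
9 | q | 3 | 9 | s
9 | s | 2 | 9 | s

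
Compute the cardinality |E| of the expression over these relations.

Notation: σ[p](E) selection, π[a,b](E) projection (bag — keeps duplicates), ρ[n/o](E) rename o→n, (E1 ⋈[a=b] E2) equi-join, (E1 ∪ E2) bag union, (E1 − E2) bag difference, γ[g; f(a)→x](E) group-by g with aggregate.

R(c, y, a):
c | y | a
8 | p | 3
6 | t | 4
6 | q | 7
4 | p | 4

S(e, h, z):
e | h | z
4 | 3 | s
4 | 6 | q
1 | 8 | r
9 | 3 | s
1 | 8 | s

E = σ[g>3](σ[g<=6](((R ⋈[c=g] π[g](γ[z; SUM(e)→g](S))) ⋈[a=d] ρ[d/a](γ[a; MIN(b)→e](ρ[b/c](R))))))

Per-node cardinality:
  R → 4
  S → 5
  γ[z; SUM(e)→g](S) → 3
  π[g](γ[z; SUM(e)→g](S)) → 3
  (R ⋈[c=g] π[g](γ[z; SUM(e)→g](S))) → 1
  R → 4
  ρ[b/c](R) → 4
  γ[a; MIN(b)→e](ρ[b/c](R)) → 3
  ρ[d/a](γ[a; MIN(b)→e](ρ[b/c](R))) → 3
  ((R ⋈[c=g] π[g](γ[z; SUM(e)→g](S))) ⋈[a=d] ρ[d/a](γ[a; MIN(b)→e](ρ[b/c](R)))) → 1
  σ[g<=6](((R ⋈[c=g] π[g](γ[z; SUM(e)→g](S))) ⋈[a=d] ρ[d/a](γ[a; MIN(b)→e](ρ[b/c](R))))) → 1
  σ[g>3](σ[g<=6](((R ⋈[c=g] π[g](γ[z; SUM(e)→g](S))) ⋈[a=d] ρ[d/a](γ[a; MIN(b)→e](ρ[b/c](R)))))) → 1

|E| = 1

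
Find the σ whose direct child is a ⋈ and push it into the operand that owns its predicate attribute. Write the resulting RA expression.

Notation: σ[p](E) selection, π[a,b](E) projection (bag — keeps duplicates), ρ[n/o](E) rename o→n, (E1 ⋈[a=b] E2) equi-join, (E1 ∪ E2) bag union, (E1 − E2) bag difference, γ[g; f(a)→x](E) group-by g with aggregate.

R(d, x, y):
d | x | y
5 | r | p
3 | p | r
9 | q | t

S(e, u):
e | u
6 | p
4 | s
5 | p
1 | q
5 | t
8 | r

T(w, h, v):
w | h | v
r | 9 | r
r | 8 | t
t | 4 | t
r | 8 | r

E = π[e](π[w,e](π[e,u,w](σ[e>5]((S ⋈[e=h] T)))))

σ filters on e, owned by the left side.
E' = π[e](π[w,e](π[e,u,w]((σ[e>5](S) ⋈[e=h] T))))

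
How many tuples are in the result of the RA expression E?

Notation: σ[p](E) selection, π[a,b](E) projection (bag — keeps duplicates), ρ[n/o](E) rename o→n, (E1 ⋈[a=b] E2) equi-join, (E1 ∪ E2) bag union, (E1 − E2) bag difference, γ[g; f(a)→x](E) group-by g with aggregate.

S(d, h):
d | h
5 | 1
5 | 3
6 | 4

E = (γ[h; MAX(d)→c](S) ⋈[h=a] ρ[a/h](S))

Subexpression sizes:
  S → 3
  γ[h; MAX(d)→c](S) → 3
  S → 3
  ρ[a/h](S) → 3
  (γ[h; MAX(d)→c](S) ⋈[h=a] ρ[a/h](S)) → 3

|E| = 3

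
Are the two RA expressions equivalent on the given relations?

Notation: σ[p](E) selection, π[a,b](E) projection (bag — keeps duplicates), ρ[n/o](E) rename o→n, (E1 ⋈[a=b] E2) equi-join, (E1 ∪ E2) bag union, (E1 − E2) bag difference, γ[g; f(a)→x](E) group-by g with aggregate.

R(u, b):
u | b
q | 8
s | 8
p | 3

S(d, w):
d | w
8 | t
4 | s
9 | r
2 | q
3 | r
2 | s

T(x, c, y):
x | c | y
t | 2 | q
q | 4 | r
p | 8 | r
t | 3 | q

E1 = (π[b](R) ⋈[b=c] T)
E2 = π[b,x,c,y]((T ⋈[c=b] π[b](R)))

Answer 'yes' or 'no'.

E1 subexpression sizes:
  R → 3
  π[b](R) → 3
  T → 4
  (π[b](R) ⋈[b=c] T) → 3
E2 subexpression sizes:
  T → 4
  R → 3
  π[b](R) → 3
  (T ⋈[c=b] π[b](R)) → 3
  π[b,x,c,y]((T ⋈[c=b] π[b](R))) → 3

E1 and E2 produce the same multiset:
b | x | c | y
3 | t | 3 | q
8 | p | 8 | r
8 | p | 8 | r

yes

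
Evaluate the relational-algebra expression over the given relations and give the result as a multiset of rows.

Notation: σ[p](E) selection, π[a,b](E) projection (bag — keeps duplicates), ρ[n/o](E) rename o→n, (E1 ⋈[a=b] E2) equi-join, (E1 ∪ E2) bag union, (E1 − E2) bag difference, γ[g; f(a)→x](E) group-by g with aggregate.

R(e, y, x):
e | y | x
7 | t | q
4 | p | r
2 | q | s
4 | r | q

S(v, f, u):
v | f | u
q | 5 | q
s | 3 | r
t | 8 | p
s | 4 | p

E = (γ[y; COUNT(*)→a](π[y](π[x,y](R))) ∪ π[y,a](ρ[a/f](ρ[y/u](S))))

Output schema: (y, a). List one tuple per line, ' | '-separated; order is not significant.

Row counts bottom-up:
  R → 4
  π[x,y](R) → 4
  π[y](π[x,y](R)) → 4
  γ[y; COUNT(*)→a](π[y](π[x,y](R))) → 4
  S → 4
  ρ[y/u](S) → 4
  ρ[a/f](ρ[y/u](S)) → 4
  π[y,a](ρ[a/f](ρ[y/u](S))) → 4
  (γ[y; COUNT(*)→a](π[y](π[x,y](R))) ∪ π[y,a](ρ[a/f](ρ[y/u](S)))) → 8

== RESULT ==
y | a
p | 1
p | 4
p | 8
q | 1
q | 5
r | 1
r | 3
t | 1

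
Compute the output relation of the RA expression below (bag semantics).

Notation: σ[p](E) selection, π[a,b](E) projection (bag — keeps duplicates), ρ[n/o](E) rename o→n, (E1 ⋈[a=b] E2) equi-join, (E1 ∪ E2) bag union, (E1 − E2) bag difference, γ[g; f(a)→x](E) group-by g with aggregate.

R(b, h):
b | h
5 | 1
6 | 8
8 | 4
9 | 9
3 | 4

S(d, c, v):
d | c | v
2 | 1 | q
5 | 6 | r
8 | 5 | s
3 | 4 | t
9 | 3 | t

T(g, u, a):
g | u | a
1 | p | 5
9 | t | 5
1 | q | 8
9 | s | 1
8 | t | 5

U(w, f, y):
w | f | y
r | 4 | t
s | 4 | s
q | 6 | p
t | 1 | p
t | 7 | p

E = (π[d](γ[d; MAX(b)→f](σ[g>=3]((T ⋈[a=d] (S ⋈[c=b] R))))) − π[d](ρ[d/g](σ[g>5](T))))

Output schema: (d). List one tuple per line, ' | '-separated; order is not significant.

Stepwise |·|:
  T → 5
  S → 5
  R → 5
  (S ⋈[c=b] R) → 3
  (T ⋈[a=d] (S ⋈[c=b] R)) → 4
  σ[g>=3]((T ⋈[a=d] (S ⋈[c=b] R))) → 2
  γ[d; MAX(b)→f](σ[g>=3]((T ⋈[a=d] (S ⋈[c=b] R)))) → 1
  π[d](γ[d; MAX(b)→f](σ[g>=3]((T ⋈[a=d] (S ⋈[c=b] R))))) → 1
  T → 5
  σ[g>5](T) → 3
  ρ[d/g](σ[g>5](T)) → 3
  π[d](ρ[d/g](σ[g>5](T))) → 3
  (π[d](γ[d; MAX(b)→f](σ[g>=3]((T ⋈[a=d] (S ⋈[c=b] R))))) − π[d](ρ[d/g](σ[g>5](T)))) → 1

== RESULT ==
d
5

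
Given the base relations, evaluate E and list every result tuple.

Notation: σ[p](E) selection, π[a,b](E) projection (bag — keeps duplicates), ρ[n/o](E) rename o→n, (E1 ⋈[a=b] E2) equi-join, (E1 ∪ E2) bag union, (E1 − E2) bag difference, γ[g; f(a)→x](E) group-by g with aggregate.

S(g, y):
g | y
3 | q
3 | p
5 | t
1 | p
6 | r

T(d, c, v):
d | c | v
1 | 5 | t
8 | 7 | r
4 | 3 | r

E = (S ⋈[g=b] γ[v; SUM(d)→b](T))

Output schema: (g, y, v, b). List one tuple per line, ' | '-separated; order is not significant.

Per-node cardinality:
  S → 5
  T → 3
  γ[v; SUM(d)→b](T) → 2
  (S ⋈[g=b] γ[v; SUM(d)→b](T)) → 1

== RESULT ==
g | y | v | b
1 | p | t | 1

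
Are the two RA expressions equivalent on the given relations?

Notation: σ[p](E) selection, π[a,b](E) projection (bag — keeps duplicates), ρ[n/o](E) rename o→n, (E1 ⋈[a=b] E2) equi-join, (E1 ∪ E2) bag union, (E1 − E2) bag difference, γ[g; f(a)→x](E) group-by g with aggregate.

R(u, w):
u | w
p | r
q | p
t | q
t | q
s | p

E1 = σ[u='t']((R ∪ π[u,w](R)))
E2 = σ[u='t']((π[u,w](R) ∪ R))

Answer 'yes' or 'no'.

E1 stepwise |·|:
  R → 5
  R → 5
  π[u,w](R) → 5
  (R ∪ π[u,w](R)) → 10
  σ[u='t']((R ∪ π[u,w](R))) → 4
E2 stepwise |·|:
  R → 5
  π[u,w](R) → 5
  R → 5
  (π[u,w](R) ∪ R) → 10
  σ[u='t']((π[u,w](R) ∪ R)) → 4

E1 and E2 produce the same multiset:
u | w
t | q
t | q
t | q
t | q

yes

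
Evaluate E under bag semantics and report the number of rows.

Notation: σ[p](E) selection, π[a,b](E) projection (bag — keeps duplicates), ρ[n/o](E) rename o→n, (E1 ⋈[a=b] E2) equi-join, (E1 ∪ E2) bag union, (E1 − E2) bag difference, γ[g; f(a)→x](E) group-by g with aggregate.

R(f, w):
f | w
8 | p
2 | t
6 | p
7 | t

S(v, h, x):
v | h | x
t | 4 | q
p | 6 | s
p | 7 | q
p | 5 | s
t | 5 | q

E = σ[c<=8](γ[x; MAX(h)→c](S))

Per-node cardinality:
  S → 5
  γ[x; MAX(h)→c](S) → 2
  σ[c<=8](γ[x; MAX(h)→c](S)) → 2

|E| = 2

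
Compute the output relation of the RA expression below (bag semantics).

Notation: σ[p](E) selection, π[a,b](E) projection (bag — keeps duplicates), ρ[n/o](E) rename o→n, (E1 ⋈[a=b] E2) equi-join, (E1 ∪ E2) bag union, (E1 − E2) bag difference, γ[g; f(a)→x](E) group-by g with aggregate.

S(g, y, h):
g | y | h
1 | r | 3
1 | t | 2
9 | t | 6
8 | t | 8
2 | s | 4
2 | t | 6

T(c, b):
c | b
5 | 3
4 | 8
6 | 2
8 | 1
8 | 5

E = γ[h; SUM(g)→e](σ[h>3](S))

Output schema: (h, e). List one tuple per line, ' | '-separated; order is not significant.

Stepwise |·|:
  S → 6
  σ[h>3](S) → 4
  γ[h; SUM(g)→e](σ[h>3](S)) → 3

== RESULT ==
h | e
4 | 2
6 | 11
8 | 8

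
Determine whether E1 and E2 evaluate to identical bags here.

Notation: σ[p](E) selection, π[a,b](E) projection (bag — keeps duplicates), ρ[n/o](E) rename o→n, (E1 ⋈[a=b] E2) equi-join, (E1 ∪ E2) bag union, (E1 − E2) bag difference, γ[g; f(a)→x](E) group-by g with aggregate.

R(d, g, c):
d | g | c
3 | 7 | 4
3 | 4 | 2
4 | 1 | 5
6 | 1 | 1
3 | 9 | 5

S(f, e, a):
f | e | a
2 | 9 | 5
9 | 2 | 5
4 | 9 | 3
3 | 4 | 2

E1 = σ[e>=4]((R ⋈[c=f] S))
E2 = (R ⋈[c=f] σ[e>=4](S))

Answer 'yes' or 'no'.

E1 per-node cardinality:
  R → 5
  S → 4
  (R ⋈[c=f] S) → 2
  σ[e>=4]((R ⋈[c=f] S)) → 2
E2 per-node cardinality:
  R → 5
  S → 4
  σ[e>=4](S) → 3
  (R ⋈[c=f] σ[e>=4](S)) → 2

E1 and E2 produce the same multiset:
d | g | c | f | e | a
3 | 4 | 2 | 2 | 9 | 5
3 | 7 | 4 | 4 | 9 | 3

yes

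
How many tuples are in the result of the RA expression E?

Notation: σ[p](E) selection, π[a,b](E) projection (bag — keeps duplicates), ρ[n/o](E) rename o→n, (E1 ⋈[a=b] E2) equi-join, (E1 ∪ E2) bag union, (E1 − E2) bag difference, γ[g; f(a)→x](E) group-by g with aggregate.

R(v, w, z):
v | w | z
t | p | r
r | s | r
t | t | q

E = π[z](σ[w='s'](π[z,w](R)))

Row counts bottom-up:
  R → 3
  π[z,w](R) → 3
  σ[w='s'](π[z,w](R)) → 1
  π[z](σ[w='s'](π[z,w](R))) → 1

|E| = 1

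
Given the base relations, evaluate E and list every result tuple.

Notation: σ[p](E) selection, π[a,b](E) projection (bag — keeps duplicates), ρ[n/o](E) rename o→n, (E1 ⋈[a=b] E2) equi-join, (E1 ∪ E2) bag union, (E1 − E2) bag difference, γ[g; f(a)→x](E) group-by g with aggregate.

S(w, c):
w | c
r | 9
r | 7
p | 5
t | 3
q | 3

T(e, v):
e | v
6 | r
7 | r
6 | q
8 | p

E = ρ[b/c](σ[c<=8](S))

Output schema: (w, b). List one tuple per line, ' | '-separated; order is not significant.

Subexpression sizes:
  S → 5
  σ[c<=8](S) → 4
  ρ[b/c](σ[c<=8](S)) → 4

== RESULT ==
w | b
p | 5
q | 3
r | 7
t | 3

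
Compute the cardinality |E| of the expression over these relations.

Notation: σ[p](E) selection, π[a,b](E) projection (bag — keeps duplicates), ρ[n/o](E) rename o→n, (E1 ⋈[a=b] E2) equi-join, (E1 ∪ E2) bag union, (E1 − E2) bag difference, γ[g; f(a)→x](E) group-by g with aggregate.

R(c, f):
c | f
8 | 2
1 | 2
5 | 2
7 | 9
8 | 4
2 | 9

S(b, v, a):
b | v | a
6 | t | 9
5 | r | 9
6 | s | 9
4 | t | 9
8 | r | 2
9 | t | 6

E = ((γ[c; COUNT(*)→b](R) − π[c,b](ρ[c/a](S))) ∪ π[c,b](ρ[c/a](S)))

Row counts bottom-up:
  R → 6
  γ[c; COUNT(*)→b](R) → 5
  S → 6
  ρ[c/a](S) → 6
  π[c,b](ρ[c/a](S)) → 6
  (γ[c; COUNT(*)→b](R) − π[c,b](ρ[c/a](S))) → 5
  S → 6
  ρ[c/a](S) → 6
  π[c,b](ρ[c/a](S)) → 6
  ((γ[c; COUNT(*)→b](R) − π[c,b](ρ[c/a](S))) ∪ π[c,b](ρ[c/a](S))) → 11

|E| = 11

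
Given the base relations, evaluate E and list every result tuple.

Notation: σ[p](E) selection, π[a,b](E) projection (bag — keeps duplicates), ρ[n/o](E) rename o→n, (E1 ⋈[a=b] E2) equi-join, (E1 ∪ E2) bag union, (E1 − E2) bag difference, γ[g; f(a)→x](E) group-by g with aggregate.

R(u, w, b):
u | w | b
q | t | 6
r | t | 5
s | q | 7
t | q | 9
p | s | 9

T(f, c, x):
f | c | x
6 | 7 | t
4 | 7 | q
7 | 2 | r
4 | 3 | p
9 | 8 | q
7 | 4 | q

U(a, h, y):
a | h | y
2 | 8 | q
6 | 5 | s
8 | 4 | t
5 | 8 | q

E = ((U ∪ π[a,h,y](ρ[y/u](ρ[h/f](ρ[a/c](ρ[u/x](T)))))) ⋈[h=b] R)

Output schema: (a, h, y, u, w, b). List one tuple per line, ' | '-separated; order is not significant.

Subexpression sizes:
  U → 4
  T → 6
  ρ[u/x](T) → 6
  ρ[a/c](ρ[u/x](T)) → 6
  ρ[h/f](ρ[a/c](ρ[u/x](T))) → 6
  ρ[y/u](ρ[h/f](ρ[a/c](ρ[u/x](T)))) → 6
  π[a,h,y](ρ[y/u](ρ[h/f](ρ[a/c](ρ[u/x](T))))) → 6
  (U ∪ π[a,h,y](ρ[y/u](ρ[h/f](ρ[a/c](ρ[u/x](T)))))) → 10
  R → 5
  ((U ∪ π[a,h,y](ρ[y/u](ρ[h/f](ρ[a/c](ρ[u/x](T)))))) ⋈[h=b] R) → 6

== RESULT ==
a | h | y | u | w | b
2 | 7 | r | s | q | 7
4 | 7 | q | s | q | 7
6 | 5 | s | r | t | 5
7 | 6 | t | q | t | 6
8 | 9 | q | p | s | 9
8 | 9 | q | t | q | 9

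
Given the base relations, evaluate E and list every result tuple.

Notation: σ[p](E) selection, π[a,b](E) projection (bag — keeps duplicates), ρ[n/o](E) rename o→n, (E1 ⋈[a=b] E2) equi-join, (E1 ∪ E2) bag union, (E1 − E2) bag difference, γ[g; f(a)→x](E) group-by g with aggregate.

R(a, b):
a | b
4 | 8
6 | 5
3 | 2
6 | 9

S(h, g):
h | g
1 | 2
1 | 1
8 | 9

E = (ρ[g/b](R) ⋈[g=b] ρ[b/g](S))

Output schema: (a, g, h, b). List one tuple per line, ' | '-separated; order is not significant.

Subexpression sizes:
  R → 4
  ρ[g/b](R) → 4
  S → 3
  ρ[b/g](S) → 3
  (ρ[g/b](R) ⋈[g=b] ρ[b/g](S)) → 2

== RESULT ==
a | g | h | b
3 | 2 | 1 | 2
6 | 9 | 8 | 9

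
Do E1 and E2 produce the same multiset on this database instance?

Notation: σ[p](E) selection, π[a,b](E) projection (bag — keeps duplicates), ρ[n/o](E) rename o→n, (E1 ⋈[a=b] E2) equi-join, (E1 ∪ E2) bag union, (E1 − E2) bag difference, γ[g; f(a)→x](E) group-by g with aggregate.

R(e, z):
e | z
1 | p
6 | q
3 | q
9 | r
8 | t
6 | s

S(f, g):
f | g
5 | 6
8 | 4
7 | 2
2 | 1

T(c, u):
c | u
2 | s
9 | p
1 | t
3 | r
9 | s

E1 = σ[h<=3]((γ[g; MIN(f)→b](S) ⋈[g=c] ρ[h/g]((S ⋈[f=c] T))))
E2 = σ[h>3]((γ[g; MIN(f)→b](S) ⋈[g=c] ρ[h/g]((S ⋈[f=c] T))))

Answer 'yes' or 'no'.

E1 subexpression sizes:
  S → 4
  γ[g; MIN(f)→b](S) → 4
  S → 4
  T → 5
  (S ⋈[f=c] T) → 1
  ρ[h/g]((S ⋈[f=c] T)) → 1
  (γ[g; MIN(f)→b](S) ⋈[g=c] ρ[h/g]((S ⋈[f=c] T))) → 1
  σ[h<=3]((γ[g; MIN(f)→b](S) ⋈[g=c] ρ[h/g]((S ⋈[f=c] T)))) → 1
E2 subexpression sizes:
  S → 4
  γ[g; MIN(f)→b](S) → 4
  S → 4
  T → 5
  (S ⋈[f=c] T) → 1
  ρ[h/g]((S ⋈[f=c] T)) → 1
  (γ[g; MIN(f)→b](S) ⋈[g=c] ρ[h/g]((S ⋈[f=c] T))) → 1
  σ[h>3]((γ[g; MIN(f)→b](S) ⋈[g=c] ρ[h/g]((S ⋈[f=c] T)))) → 0

E1 result:
g | b | f | h | c | u
2 | 7 | 2 | 1 | 2 | s
E2 result:
g | b | f | h | c | u
(0 rows)
Witness: (2, 7, 2, 1, 2, 's') appears 1× in E1 but 0× in E2.

no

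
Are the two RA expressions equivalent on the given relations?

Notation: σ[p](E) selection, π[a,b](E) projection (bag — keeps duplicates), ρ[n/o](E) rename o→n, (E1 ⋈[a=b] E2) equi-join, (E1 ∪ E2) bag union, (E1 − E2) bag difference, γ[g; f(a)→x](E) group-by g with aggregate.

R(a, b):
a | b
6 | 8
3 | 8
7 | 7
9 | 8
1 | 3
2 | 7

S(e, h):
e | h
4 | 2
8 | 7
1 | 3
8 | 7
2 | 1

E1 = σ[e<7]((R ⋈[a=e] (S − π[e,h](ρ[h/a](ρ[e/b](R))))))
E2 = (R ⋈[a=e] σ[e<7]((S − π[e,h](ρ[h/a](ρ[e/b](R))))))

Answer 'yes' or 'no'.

E1 per-node cardinality:
  R → 6
  S → 5
  R → 6
  ρ[e/b](R) → 6
  ρ[h/a](ρ[e/b](R)) → 6
  π[e,h](ρ[h/a](ρ[e/b](R))) → 6
  (S − π[e,h](ρ[h/a](ρ[e/b](R)))) → 5
  (R ⋈[a=e] (S − π[e,h](ρ[h/a](ρ[e/b](R))))) → 2
  σ[e<7]((R ⋈[a=e] (S − π[e,h](ρ[h/a](ρ[e/b](R)))))) → 2
E2 per-node cardinality:
  R → 6
  S → 5
  R → 6
  ρ[e/b](R) → 6
  ρ[h/a](ρ[e/b](R)) → 6
  π[e,h](ρ[h/a](ρ[e/b](R))) → 6
  (S − π[e,h](ρ[h/a](ρ[e/b](R)))) → 5
  σ[e<7]((S − π[e,h](ρ[h/a](ρ[e/b](R))))) → 3
  (R ⋈[a=e] σ[e<7]((S − π[e,h](ρ[h/a](ρ[e/b](R)))))) → 2

E1 and E2 produce the same multiset:
a | b | e | h
1 | 3 | 1 | 3
2 | 7 | 2 | 1

yes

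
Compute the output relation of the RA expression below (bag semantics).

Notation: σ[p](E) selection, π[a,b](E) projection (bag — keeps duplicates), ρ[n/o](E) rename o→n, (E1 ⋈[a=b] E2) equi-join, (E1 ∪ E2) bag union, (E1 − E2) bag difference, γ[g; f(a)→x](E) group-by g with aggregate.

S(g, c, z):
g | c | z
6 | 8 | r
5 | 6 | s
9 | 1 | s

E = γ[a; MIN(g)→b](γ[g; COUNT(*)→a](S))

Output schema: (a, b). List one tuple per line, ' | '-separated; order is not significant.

Row counts bottom-up:
  S → 3
  γ[g; COUNT(*)→a](S) → 3
  γ[a; MIN(g)→b](γ[g; COUNT(*)→a](S)) → 1

== RESULT ==
a | b
1 | 5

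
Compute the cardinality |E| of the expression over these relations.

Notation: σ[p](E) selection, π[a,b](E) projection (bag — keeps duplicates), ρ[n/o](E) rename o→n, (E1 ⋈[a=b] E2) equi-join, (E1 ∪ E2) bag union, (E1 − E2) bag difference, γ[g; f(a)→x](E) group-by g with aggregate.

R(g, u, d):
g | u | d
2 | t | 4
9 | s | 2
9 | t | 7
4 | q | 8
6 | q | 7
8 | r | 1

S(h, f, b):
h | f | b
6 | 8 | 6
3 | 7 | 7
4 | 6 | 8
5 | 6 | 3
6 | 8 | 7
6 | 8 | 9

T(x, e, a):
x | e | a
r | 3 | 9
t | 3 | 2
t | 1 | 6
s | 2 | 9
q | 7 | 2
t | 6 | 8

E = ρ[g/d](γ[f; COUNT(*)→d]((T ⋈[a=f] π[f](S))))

Subexpression sizes:
  T → 6
  S → 6
  π[f](S) → 6
  (T ⋈[a=f] π[f](S)) → 5
  γ[f; COUNT(*)→d]((T ⋈[a=f] π[f](S))) → 2
  ρ[g/d](γ[f; COUNT(*)→d]((T ⋈[a=f] π[f](S)))) → 2

|E| = 2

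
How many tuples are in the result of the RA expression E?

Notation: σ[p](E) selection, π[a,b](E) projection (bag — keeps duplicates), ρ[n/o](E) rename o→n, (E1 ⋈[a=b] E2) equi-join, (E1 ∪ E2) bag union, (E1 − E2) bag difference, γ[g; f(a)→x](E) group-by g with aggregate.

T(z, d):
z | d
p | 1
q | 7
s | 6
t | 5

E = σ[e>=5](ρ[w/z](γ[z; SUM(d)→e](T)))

Stepwise |·|:
  T → 4
  γ[z; SUM(d)→e](T) → 4
  ρ[w/z](γ[z; SUM(d)→e](T)) → 4
  σ[e>=5](ρ[w/z](γ[z; SUM(d)→e](T))) → 3

|E| = 3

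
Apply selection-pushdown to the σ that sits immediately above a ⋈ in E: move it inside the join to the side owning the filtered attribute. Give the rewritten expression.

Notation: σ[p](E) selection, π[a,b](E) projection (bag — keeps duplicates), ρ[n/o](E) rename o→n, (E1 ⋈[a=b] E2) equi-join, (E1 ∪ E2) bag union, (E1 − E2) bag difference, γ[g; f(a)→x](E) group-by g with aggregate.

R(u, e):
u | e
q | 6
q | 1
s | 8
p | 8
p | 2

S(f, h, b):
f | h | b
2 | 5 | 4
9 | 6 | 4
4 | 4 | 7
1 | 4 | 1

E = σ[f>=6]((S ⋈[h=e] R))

σ filters on f, owned by the left side.
E' = (σ[f>=6](S) ⋈[h=e] R)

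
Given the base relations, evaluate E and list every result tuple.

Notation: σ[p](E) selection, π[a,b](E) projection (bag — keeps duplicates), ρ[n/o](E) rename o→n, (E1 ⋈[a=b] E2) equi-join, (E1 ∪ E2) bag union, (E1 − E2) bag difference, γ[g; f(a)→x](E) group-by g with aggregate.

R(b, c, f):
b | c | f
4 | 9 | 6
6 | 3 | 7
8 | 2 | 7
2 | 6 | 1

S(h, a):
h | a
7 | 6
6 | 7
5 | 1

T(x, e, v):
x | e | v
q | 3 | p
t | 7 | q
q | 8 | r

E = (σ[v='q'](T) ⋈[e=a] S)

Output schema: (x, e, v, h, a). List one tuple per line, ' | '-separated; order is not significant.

Subexpression sizes:
  T → 3
  σ[v='q'](T) → 1
  S → 3
  (σ[v='q'](T) ⋈[e=a] S) → 1

== RESULT ==
x | e | v | h | a
t | 7 | q | 6 | 7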